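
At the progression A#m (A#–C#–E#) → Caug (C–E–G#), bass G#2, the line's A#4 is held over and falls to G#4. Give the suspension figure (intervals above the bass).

9–8 suspension.

At the second chord the bass is G#2. The suspended A#4 lies a ninth above the bass; after resolving down by step to G#4, the interval above the bass becomes an octave.
Suspension figures are named by those two intervals: 9–8.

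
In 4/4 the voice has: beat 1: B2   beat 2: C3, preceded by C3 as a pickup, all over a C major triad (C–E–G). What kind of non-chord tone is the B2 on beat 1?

Lower neighbor tone.

The harmony at that moment is C major triad (C, E, G); B2 is not a chord tone.
It is approached by step down from C3 and left by step up to C3.
Step away and step back to the same note — a neighbor tone (lower neighbor).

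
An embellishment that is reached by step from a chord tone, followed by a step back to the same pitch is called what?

Neighbor tone.

Approach: by step. Departure: by step in the opposite direction, back to the starting pitch.
Stepwise on both sides but reversing to return to the same chord tone — a neighbor tone. (Had it continued onward in the same direction it would be a passing tone instead.)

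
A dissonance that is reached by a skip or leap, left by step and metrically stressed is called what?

Appoggiatura.

Approach: by leap. Departure: by step. Metric position: strong.
Leap in, step out, in a metrically strong position — an appoggiatura. (It is the mirror image of the escape tone, which steps in and leaps out from a weak position.)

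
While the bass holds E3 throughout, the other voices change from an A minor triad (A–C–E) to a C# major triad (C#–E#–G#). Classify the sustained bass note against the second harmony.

Pedal tone (pedal point).

The harmony at that moment is C# major triad (C#, E#, G#); E3 is not a chord tone.
It is held over (the same pitch as the preceding E3) and then sustained as the same pitch into the next harmony.
Sustained through a change of harmony — a pedal tone.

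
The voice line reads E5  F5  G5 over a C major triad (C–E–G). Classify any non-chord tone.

F5 is a passing tone.

The harmony at that moment is C major triad (C, E, G); F5 is not a chord tone.
It is approached by step up from E5 and left by step up to G5.
Step in, step out in the same direction — a passing tone.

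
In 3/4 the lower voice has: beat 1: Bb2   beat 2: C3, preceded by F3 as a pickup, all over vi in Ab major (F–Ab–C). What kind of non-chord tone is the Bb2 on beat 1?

The harmony at that moment is F minor triad (F, Ab, C); Bb2 is not a chord tone.
It is approached by leap down from F3 and left by step up to C3.
Leap in, step out, metrically accented — an appoggiatura.

Appoggiatura.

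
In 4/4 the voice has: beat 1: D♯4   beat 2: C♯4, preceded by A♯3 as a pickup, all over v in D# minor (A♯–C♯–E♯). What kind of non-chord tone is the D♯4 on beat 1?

The harmony at that moment is A♯ minor triad (A♯, C♯, E♯); D♯4 is not a chord tone.
It is approached by leap up from A♯3 and left by step down to C♯4.
Leap in, step out, metrically accented — an appoggiatura.

Appoggiatura.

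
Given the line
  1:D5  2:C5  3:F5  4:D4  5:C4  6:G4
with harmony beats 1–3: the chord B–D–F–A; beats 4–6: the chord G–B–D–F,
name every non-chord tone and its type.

C5 (beat 2) — escape tone; C4 (beat 5) — escape tone.

The harmony at that moment is B half-diminished seventh chord (B, D, F, A); C5 is not a chord tone.
It is approached by step down from D5 and left by leap up to F5.
Step in, leap out — an escape tone.
The harmony at that moment is G dominant seventh chord (G, B, D, F); C4 is not a chord tone.
It is approached by step down from D4 and left by leap up to G4.
Step in, leap out — an escape tone.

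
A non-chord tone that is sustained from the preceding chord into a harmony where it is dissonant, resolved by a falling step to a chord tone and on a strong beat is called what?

Approach: by preparation — the pitch is first a chord tone, then held (tied or repeated) while the harmony changes under it. Departure: down by step. Metric position: strong.
A prepared dissonance that resolves downward by step — a suspension. (The same figure resolving upward would be a retardation.)

Suspension.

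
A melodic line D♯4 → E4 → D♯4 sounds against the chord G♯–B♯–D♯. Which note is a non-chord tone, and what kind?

E4 is a neighbor tone.

The harmony at that moment is G♯ major triad (G♯, B♯, D♯); E4 is not a chord tone.
It is approached by step up from D♯4 and left by step down to D♯4.
Step away and step back to the same note — a neighbor tone (upper neighbor).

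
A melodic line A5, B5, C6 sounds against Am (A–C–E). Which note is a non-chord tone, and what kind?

The harmony at that moment is A minor triad (A, C, E); B5 is not a chord tone.
It is approached by step up from A5 and left by step up to C6.
Step in, step out in the same direction — a passing tone.

B5 is a passing tone.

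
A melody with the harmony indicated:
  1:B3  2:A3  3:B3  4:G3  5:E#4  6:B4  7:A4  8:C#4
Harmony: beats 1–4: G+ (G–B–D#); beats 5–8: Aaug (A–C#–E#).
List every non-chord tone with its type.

A3 (beat 2) — neighbor tone; B4 (beat 6) — appoggiatura.

The harmony at that moment is G augmented triad (G, B, D#); A3 is not a chord tone.
It is approached by step down from B3 and left by step up to B3.
Step away and step back to the same note — a neighbor tone (lower neighbor).
The harmony at that moment is A augmented triad (A, C#, E#); B4 is not a chord tone.
It is approached by leap up from E#4 and left by step down to A4.
Leap in, step out — an appoggiatura.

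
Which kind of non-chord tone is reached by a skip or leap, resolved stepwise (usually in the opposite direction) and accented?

Approach: by leap. Departure: by step. Metric position: strong.
Leap in, step out, in a metrically strong position — an appoggiatura. (It is the mirror image of the escape tone, which steps in and leaps out from a weak position.)

Appoggiatura.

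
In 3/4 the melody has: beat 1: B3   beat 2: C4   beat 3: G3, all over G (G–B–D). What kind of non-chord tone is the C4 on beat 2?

The harmony at that moment is G major triad (G, B, D); C4 is not a chord tone.
It is approached by step up from B3 and left by leap down to G3.
Step in, leap out, on a weak beat — an escape tone.

Escape tone.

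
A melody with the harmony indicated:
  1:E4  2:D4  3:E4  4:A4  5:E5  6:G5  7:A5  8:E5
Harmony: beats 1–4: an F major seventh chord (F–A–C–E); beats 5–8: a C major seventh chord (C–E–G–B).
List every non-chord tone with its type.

D4 (beat 2) — neighbor tone; A5 (beat 7) — escape tone.

The harmony at that moment is F major seventh chord (F, A, C, E); D4 is not a chord tone.
It is approached by step down from E4 and left by step up to E4.
Step away and step back to the same note — a neighbor tone (lower neighbor).
The harmony at that moment is C major seventh chord (C, E, G, B); A5 is not a chord tone.
It is approached by step up from G5 and left by leap down to E5.
Step in, leap out — an escape tone.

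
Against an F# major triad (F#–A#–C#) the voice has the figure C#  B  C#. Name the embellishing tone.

The harmony at that moment is F# major triad (F#, A#, C#); B is not a chord tone.
It is approached by step down from C# and left by step up to C#.
Step away and step back to the same note — a neighbor tone (lower neighbor).

B is a neighbor tone.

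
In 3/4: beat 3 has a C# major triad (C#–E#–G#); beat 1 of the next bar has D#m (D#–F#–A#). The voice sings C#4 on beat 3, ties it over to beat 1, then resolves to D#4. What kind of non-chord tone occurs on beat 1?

The harmony at that moment is D# minor triad (D#, F#, A#); C#4 is not a chord tone.
It is held over (the same pitch as the preceding C#4) and left by step up to D#4.
Held over from the previous chord and resolving up by step — a retardation.

Retardation.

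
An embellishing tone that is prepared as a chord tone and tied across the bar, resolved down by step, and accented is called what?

Suspension.

Approach: by preparation — the pitch is first a chord tone, then held (tied or repeated) while the harmony changes under it. Departure: down by step. Metric position: strong.
A prepared dissonance that resolves downward by step — a suspension. (The same figure resolving upward would be a retardation.)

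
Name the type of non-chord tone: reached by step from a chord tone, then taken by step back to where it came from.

Approach: by step. Departure: by step in the opposite direction, back to the starting pitch.
Stepwise on both sides but reversing to return to the same chord tone — a neighbor tone. (Had it continued onward in the same direction it would be a passing tone instead.)

Neighbor tone.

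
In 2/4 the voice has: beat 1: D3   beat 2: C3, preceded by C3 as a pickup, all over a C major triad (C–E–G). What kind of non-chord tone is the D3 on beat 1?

The harmony at that moment is C major triad (C, E, G); D3 is not a chord tone.
It is approached by step up from C3 and left by step down to C3.
Step away and step back to the same note — a neighbor tone (upper neighbor).

Upper neighbor tone.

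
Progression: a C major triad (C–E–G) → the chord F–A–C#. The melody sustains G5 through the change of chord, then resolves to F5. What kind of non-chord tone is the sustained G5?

G5 is a suspension.

The harmony at that moment is F augmented triad (F, A, C#); G5 is not a chord tone.
It is held over (the same pitch as the preceding G5) and left by step down to F5.
Held over from the previous chord and resolving down by step — a suspension.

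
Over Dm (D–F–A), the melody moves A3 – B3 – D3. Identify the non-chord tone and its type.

B3 is an escape tone.

The harmony at that moment is D minor triad (D, F, A); B3 is not a chord tone.
It is approached by step up from A3 and left by leap down to D3.
Step in, leap out — an escape tone.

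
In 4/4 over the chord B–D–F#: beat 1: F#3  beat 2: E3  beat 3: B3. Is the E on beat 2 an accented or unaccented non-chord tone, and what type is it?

Unaccented escape tone.

The harmony at that moment is B minor triad (B, D, F#); E3 is not a chord tone.
It is approached by step down from F#3 and left by leap up to B3.
Step in, leap out — an escape tone.
It falls on a weak beat, so it is unaccented.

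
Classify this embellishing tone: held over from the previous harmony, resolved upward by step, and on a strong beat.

Approach: by preparation — the pitch is first a chord tone, then held (tied or repeated) while the harmony changes under it. Departure: up by step. Metric position: strong.
A prepared dissonance that resolves upward by step — a retardation. (The same figure resolving downward would be a suspension.)

Retardation.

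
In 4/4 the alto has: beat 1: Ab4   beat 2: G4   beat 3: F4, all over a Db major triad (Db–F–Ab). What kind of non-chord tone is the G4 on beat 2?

The harmony at that moment is Db major triad (Db, F, Ab); G4 is not a chord tone.
It is approached by step down from Ab4 and left by step down to F4.
Step in, step out in the same direction — a passing tone.

Passing tone.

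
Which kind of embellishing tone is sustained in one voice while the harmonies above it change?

Approach: none. Departure: none — a single pitch is sustained while the chords change around it, passing through harmonies that do not contain it.
No melodic motion at all; the dissonance is created entirely by the moving harmonies against the stationary note — a pedal tone (pedal point).

Pedal tone.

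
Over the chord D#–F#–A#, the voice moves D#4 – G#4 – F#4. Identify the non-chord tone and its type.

G#4 is an appoggiatura.

The harmony at that moment is D# minor triad (D#, F#, A#); G#4 is not a chord tone.
It is approached by leap up from D#4 and left by step down to F#4.
Leap in, step out — an appoggiatura.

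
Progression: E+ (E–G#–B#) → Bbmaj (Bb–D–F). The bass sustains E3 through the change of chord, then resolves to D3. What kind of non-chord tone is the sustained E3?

The harmony at that moment is Bb major triad (Bb, D, F); E3 is not a chord tone.
It is held over (the same pitch as the preceding E3) and left by step down to D3.
Held over from the previous chord and resolving down by step — a suspension.

E3 is a suspension.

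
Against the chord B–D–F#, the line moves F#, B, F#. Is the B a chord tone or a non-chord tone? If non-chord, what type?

Chord tone (the root of B minor triad).

B minor triad contains B, D, F#; B is the root, so it is a chord tone.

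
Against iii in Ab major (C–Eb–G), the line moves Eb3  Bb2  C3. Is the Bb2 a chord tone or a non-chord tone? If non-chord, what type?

The harmony at that moment is C minor triad (C, Eb, G); Bb2 is not a chord tone.
It is approached by leap down from Eb3 and left by step up to C3.
Leap in, step out — an appoggiatura.

Non-chord tone — an appoggiatura.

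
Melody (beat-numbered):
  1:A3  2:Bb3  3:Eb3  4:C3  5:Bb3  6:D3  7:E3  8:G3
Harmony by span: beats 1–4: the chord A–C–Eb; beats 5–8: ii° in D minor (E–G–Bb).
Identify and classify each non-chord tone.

Bb3 (beat 2) — escape tone; D3 (beat 6) — appoggiatura.

The harmony at that moment is A diminished triad (A, C, Eb); Bb3 is not a chord tone.
It is approached by step up from A3 and left by leap down to Eb3.
Step in, leap out — an escape tone.
The harmony at that moment is E diminished triad (E, G, Bb); D3 is not a chord tone.
It is approached by leap down from Bb3 and left by step up to E3.
Leap in, step out — an appoggiatura.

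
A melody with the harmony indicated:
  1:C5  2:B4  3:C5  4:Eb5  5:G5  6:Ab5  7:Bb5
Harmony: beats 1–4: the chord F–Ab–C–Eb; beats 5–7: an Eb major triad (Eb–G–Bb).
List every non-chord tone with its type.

B4 (beat 2) — neighbor tone; Ab5 (beat 6) — passing tone.

The harmony at that moment is F minor seventh chord (F, Ab, C, Eb); B4 is not a chord tone.
It is approached by step down from C5 and left by step up to C5.
Step away and step back to the same note — a neighbor tone (lower neighbor).
The harmony at that moment is Eb major triad (Eb, G, Bb); Ab5 is not a chord tone.
It is approached by step up from G5 and left by step up to Bb5.
Step in, step out in the same direction — a passing tone.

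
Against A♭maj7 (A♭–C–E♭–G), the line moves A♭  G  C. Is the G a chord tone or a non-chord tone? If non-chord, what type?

Chord tone (the seventh of Ab major seventh chord).

Ab major seventh chord contains A♭, C, E♭, G; G is the seventh, so it is a chord tone.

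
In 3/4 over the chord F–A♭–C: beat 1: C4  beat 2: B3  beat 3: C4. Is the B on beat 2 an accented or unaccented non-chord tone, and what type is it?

Unaccented neighbor tone.

The harmony at that moment is F minor triad (F, A♭, C); B3 is not a chord tone.
It is approached by step down from C4 and left by step up to C4.
Step away and step back to the same note — a neighbor tone (lower neighbor).
It falls on a weak beat, so it is unaccented.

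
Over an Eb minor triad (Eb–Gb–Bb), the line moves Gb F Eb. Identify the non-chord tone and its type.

F is a passing tone.

The harmony at that moment is Eb minor triad (Eb, Gb, Bb); F is not a chord tone.
It is approached by step down from Gb and left by step down to Eb.
Step in, step out in the same direction — a passing tone.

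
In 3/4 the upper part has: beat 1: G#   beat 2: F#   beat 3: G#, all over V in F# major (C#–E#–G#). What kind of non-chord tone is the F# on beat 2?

The harmony at that moment is C# major triad (C#, E#, G#); F# is not a chord tone.
It is approached by step down from G# and left by step up to G#.
Step away and step back to the same note — a neighbor tone (lower neighbor).

Lower neighbor tone.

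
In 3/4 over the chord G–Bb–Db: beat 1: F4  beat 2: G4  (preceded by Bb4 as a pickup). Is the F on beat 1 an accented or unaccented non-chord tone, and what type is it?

The harmony at that moment is G diminished triad (G, Bb, Db); F4 is not a chord tone.
It is approached by leap down from Bb4 and left by step up to G4.
Leap in, step out — an appoggiatura.
It falls on the downbeat, so it is accented.

Accented appoggiatura.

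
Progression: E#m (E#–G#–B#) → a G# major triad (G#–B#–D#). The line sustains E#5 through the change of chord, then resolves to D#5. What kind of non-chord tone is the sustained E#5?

The harmony at that moment is G# major triad (G#, B#, D#); E#5 is not a chord tone.
It is held over (the same pitch as the preceding E#5) and left by step down to D#5.
Held over from the previous chord and resolving down by step — a suspension.

E#5 is a suspension.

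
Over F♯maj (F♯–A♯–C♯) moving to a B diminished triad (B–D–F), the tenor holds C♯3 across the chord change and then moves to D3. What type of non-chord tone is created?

The harmony at that moment is B diminished triad (B, D, F); C♯3 is not a chord tone.
It is held over (the same pitch as the preceding C♯3) and left by step up to D3.
Held over from the previous chord and resolving up by step — a retardation.

C♯3 is a retardation.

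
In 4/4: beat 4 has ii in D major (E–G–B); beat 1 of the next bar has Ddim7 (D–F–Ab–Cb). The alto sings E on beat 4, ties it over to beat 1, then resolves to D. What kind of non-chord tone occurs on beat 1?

The harmony at that moment is D diminished seventh chord (D, F, Ab, Cb); E is not a chord tone.
It is held over (the same pitch as the preceding E) and left by step down to D.
Held over from the previous chord and resolving down by step — a suspension.

Suspension.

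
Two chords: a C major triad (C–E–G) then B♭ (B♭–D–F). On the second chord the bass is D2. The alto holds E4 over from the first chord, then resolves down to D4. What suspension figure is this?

At the second chord the bass is D2. The suspended E4 lies a ninth above the bass; after resolving down by step to D4, the interval above the bass becomes an octave.
Suspension figures are named by those two intervals: 9–8.

9–8 suspension.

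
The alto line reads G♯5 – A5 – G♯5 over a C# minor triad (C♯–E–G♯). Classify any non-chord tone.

The harmony at that moment is C♯ minor triad (C♯, E, G♯); A5 is not a chord tone.
It is approached by step up from G♯5 and left by step down to G♯5.
Step away and step back to the same note — a neighbor tone (upper neighbor).

A5 is a neighbor tone.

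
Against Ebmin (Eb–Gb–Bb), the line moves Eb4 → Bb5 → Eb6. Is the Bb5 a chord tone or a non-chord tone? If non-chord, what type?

Eb minor triad contains Eb, Gb, Bb; Bb is the fifth, so it is a chord tone.

Chord tone (the fifth of Eb minor triad).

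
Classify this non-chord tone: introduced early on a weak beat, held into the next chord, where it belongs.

Anticipation.

Approach: ahead of the chord change (typically by step), so it is dissonant against the current harmony. Departure: none — the same pitch is restated or held and is a chord tone of the new harmony.
Dissonant first, consonant once the harmony catches up: the note simply arrives early — an anticipation. (The reverse timing, consonant first and dissonant after the change, would be a suspension or retardation.)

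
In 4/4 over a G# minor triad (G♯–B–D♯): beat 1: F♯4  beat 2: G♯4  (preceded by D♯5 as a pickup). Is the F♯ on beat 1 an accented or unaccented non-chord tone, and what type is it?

The harmony at that moment is G♯ minor triad (G♯, B, D♯); F♯4 is not a chord tone.
It is approached by leap down from D♯5 and left by step up to G♯4.
Leap in, step out — an appoggiatura.
It falls on the downbeat, so it is accented.

Accented appoggiatura.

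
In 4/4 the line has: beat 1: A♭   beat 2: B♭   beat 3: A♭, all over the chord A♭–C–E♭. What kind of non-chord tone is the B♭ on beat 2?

The harmony at that moment is A♭ major triad (A♭, C, E♭); B♭ is not a chord tone.
It is approached by step up from A♭ and left by step down to A♭.
Step away and step back to the same note — a neighbor tone (upper neighbor).

Upper neighbor tone.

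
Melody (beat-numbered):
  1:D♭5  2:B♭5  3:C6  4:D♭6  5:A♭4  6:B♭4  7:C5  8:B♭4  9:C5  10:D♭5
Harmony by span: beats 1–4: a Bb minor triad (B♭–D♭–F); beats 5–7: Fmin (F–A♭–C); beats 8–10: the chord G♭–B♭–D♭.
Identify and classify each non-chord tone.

C6 (beat 3) — passing tone; B♭4 (beat 6) — passing tone; C5 (beat 9) — passing tone.

The harmony at that moment is B♭ minor triad (B♭, D♭, F); C6 is not a chord tone.
It is approached by step up from B♭5 and left by step up to D♭6.
Step in, step out in the same direction — a passing tone.
The harmony at that moment is F minor triad (F, A♭, C); B♭4 is not a chord tone.
It is approached by step up from A♭4 and left by step up to C5.
Step in, step out in the same direction — a passing tone.
The harmony at that moment is G♭ major triad (G♭, B♭, D♭); C5 is not a chord tone.
It is approached by step up from B♭4 and left by step up to D♭5.
Step in, step out in the same direction — a passing tone.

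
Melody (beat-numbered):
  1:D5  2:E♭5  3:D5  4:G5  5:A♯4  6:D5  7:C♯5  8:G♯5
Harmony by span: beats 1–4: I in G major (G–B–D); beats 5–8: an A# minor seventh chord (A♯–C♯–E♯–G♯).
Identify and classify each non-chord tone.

The harmony at that moment is G major triad (G, B, D); E♭5 is not a chord tone.
It is approached by step up from D5 and left by step down to D5.
Step away and step back to the same note — a neighbor tone (upper neighbor).
The harmony at that moment is A♯ minor seventh chord (A♯, C♯, E♯, G♯); D5 is not a chord tone.
It is approached by leap up from A♯4 and left by step down to C♯5.
Leap in, step out — an appoggiatura.

E♭5 (beat 2) — neighbor tone; D5 (beat 6) — appoggiatura.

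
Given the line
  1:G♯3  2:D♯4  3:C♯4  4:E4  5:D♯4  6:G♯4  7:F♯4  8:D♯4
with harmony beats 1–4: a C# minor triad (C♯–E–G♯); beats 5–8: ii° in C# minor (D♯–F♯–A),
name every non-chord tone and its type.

D♯4 (beat 2) — appoggiatura; G♯4 (beat 6) — appoggiatura.

The harmony at that moment is C♯ minor triad (C♯, E, G♯); D♯4 is not a chord tone.
It is approached by leap up from G♯3 and left by step down to C♯4.
Leap in, step out — an appoggiatura.
The harmony at that moment is D♯ diminished triad (D♯, F♯, A); G♯4 is not a chord tone.
It is approached by leap up from D♯4 and left by step down to F♯4.
Leap in, step out — an appoggiatura.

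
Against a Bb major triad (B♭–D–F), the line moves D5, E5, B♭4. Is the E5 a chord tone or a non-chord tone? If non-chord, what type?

The harmony at that moment is B♭ major triad (B♭, D, F); E5 is not a chord tone.
It is approached by step up from D5 and left by leap down to B♭4.
Step in, leap out — an escape tone.

Non-chord tone — an escape tone.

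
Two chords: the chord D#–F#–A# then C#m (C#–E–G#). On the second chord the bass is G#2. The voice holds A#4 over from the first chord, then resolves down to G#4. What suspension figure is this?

At the second chord the bass is G#2. The suspended A#4 lies a ninth above the bass; after resolving down by step to G#4, the interval above the bass becomes an octave.
Suspension figures are named by those two intervals: 9–8.

9–8 suspension.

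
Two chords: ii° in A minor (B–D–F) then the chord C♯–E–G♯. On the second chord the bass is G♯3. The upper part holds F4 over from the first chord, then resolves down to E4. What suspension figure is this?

7–6 suspension.

At the second chord the bass is G♯3. The suspended F4 lies a seventh above the bass; after resolving down by step to E4, the interval above the bass becomes a sixth.
Suspension figures are named by those two intervals: 7–6.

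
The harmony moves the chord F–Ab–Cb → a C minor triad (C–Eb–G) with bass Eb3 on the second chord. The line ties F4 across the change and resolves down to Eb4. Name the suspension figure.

9–8 suspension.

At the second chord the bass is Eb3. The suspended F4 lies a ninth above the bass; after resolving down by step to Eb4, the interval above the bass becomes an octave.
Suspension figures are named by those two intervals: 9–8.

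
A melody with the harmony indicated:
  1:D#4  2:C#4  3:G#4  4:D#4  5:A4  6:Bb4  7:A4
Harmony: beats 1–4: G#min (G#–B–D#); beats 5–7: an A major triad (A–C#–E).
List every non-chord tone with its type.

C#4 (beat 2) — escape tone; Bb4 (beat 6) — neighbor tone.

The harmony at that moment is G# minor triad (G#, B, D#); C#4 is not a chord tone.
It is approached by step down from D#4 and left by leap up to G#4.
Step in, leap out — an escape tone.
The harmony at that moment is A major triad (A, C#, E); Bb4 is not a chord tone.
It is approached by step up from A4 and left by step down to A4.
Step away and step back to the same note — a neighbor tone (upper neighbor).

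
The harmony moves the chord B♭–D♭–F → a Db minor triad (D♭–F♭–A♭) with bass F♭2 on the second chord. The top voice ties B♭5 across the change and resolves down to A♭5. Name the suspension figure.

4–3 suspension.

At the second chord the bass is F♭2. The suspended B♭5 lies a fourth above the bass; after resolving down by step to A♭5, the interval above the bass becomes a third.
Suspension figures are named by those two intervals: 4–3.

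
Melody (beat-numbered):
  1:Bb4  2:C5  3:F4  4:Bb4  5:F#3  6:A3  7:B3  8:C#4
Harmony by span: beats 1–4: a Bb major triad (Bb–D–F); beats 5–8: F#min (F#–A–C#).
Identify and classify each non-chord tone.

C5 (beat 2) — escape tone; B3 (beat 7) — passing tone.

The harmony at that moment is Bb major triad (Bb, D, F); C5 is not a chord tone.
It is approached by step up from Bb4 and left by leap down to F4.
Step in, leap out — an escape tone.
The harmony at that moment is F# minor triad (F#, A, C#); B3 is not a chord tone.
It is approached by step up from A3 and left by step up to C#4.
Step in, step out in the same direction — a passing tone.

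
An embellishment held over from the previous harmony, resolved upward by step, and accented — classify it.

Approach: by preparation — the pitch is first a chord tone, then held (tied or repeated) while the harmony changes under it. Departure: up by step. Metric position: strong.
A prepared dissonance that resolves upward by step — a retardation. (The same figure resolving downward would be a suspension.)

Retardation.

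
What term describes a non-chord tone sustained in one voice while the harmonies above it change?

Pedal tone.

Approach: none. Departure: none — a single pitch is sustained while the chords change around it, passing through harmonies that do not contain it.
No melodic motion at all; the dissonance is created entirely by the moving harmonies against the stationary note — a pedal tone (pedal point).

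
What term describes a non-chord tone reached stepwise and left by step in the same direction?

Approach: by step. Departure: by step, continuing in the same direction.
Stepwise on both sides with no change of direction means the note fills in the space between two different chord tones — a passing tone. (Had it turned back to its starting note it would be a neighbor tone instead.)

Passing tone.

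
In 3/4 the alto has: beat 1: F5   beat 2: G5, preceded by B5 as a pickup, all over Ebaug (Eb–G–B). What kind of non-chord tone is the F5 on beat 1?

The harmony at that moment is Eb augmented triad (Eb, G, B); F5 is not a chord tone.
It is approached by leap down from B5 and left by step up to G5.
Leap in, step out, metrically accented — an appoggiatura.

Appoggiatura.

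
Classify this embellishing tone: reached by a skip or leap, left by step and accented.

Appoggiatura.

Approach: by leap. Departure: by step. Metric position: strong.
Leap in, step out, in a metrically strong position — an appoggiatura. (It is the mirror image of the escape tone, which steps in and leaps out from a weak position.)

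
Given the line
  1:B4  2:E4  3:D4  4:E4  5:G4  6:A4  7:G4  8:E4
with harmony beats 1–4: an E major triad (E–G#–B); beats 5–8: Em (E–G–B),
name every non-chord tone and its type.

The harmony at that moment is E major triad (E, G#, B); D4 is not a chord tone.
It is approached by step down from E4 and left by step up to E4.
Step away and step back to the same note — a neighbor tone (lower neighbor).
The harmony at that moment is E minor triad (E, G, B); A4 is not a chord tone.
It is approached by step up from G4 and left by step down to G4.
Step away and step back to the same note — a neighbor tone (upper neighbor).

D4 (beat 3) — neighbor tone; A4 (beat 6) — neighbor tone.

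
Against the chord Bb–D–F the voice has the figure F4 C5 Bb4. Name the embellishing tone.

C5 is an appoggiatura.

The harmony at that moment is Bb major triad (Bb, D, F); C5 is not a chord tone.
It is approached by leap up from F4 and left by step down to Bb4.
Leap in, step out — an appoggiatura.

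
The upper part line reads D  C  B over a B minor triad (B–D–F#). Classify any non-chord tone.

The harmony at that moment is B minor triad (B, D, F#); C is not a chord tone.
It is approached by step down from D and left by step down to B.
Step in, step out in the same direction — a passing tone.

C is a passing tone.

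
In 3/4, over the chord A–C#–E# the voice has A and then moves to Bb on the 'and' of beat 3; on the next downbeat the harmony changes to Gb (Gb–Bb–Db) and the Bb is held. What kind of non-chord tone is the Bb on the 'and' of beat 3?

The harmony at that moment is A augmented triad (A, C#, E#); Bb is not a chord tone.
It is approached by step up from A and then sustained as the same pitch into the next harmony.
Arriving early and becoming a chord tone when the harmony changes — an anticipation.

Anticipation.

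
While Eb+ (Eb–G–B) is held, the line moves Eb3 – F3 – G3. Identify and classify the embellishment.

The harmony at that moment is Eb augmented triad (Eb, G, B); F3 is not a chord tone.
It is approached by step up from Eb3 and left by step up to G3.
Step in, step out in the same direction — a passing tone.

F3 is a passing tone.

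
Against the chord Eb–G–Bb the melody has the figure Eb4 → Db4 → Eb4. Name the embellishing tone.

The harmony at that moment is Eb major triad (Eb, G, Bb); Db4 is not a chord tone.
It is approached by step down from Eb4 and left by step up to Eb4.
Step away and step back to the same note — a neighbor tone (lower neighbor).

Db4 is a neighbor tone.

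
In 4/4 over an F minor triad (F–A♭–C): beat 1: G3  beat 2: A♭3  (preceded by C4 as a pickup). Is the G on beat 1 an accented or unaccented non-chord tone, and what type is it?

Accented appoggiatura.

The harmony at that moment is F minor triad (F, A♭, C); G3 is not a chord tone.
It is approached by leap down from C4 and left by step up to A♭3.
Leap in, step out — an appoggiatura.
It falls on the downbeat, so it is accented.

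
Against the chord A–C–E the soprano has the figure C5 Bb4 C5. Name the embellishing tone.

Bb4 is a neighbor tone.

The harmony at that moment is A minor triad (A, C, E); Bb4 is not a chord tone.
It is approached by step down from C5 and left by step up to C5.
Step away and step back to the same note — a neighbor tone (lower neighbor).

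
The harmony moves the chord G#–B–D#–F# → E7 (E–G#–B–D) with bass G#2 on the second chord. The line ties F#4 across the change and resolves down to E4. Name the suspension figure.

7–6 suspension.

At the second chord the bass is G#2. The suspended F#4 lies a seventh above the bass; after resolving down by step to E4, the interval above the bass becomes a sixth.
Suspension figures are named by those two intervals: 7–6.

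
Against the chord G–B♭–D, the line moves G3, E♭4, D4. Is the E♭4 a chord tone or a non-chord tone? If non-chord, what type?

Non-chord tone — an appoggiatura.

The harmony at that moment is G minor triad (G, B♭, D); E♭4 is not a chord tone.
It is approached by leap up from G3 and left by step down to D4.
Leap in, step out — an appoggiatura.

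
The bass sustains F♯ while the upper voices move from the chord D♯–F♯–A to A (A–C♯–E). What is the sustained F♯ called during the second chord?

Pedal tone (pedal point).

The harmony at that moment is A major triad (A, C♯, E); F♯ is not a chord tone.
It is held over (the same pitch as the preceding F♯) and then sustained as the same pitch into the next harmony.
Sustained through a change of harmony — a pedal tone.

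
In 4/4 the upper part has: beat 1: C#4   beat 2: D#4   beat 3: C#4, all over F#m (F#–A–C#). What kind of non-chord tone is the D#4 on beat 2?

Upper neighbor tone.

The harmony at that moment is F# minor triad (F#, A, C#); D#4 is not a chord tone.
It is approached by step up from C#4 and left by step down to C#4.
Step away and step back to the same note — a neighbor tone (upper neighbor).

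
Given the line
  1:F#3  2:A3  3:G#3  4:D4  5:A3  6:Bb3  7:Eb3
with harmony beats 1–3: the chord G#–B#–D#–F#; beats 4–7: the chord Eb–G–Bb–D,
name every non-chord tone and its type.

The harmony at that moment is G# dominant seventh chord (G#, B#, D#, F#); A3 is not a chord tone.
It is approached by leap up from F#3 and left by step down to G#3.
Leap in, step out — an appoggiatura.
The harmony at that moment is Eb major seventh chord (Eb, G, Bb, D); A3 is not a chord tone.
It is approached by leap down from D4 and left by step up to Bb3.
Leap in, step out — an appoggiatura.

A3 (beat 2) — appoggiatura; A3 (beat 5) — appoggiatura.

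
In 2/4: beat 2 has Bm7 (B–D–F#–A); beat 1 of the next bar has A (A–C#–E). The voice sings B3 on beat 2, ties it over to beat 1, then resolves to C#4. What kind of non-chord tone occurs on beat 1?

The harmony at that moment is A major triad (A, C#, E); B3 is not a chord tone.
It is held over (the same pitch as the preceding B3) and left by step up to C#4.
Held over from the previous chord and resolving up by step — a retardation.

Retardation.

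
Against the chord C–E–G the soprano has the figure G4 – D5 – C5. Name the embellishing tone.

The harmony at that moment is C major triad (C, E, G); D5 is not a chord tone.
It is approached by leap up from G4 and left by step down to C5.
Leap in, step out — an appoggiatura.

D5 is an appoggiatura.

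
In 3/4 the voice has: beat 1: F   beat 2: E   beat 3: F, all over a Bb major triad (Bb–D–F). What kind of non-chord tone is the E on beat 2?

The harmony at that moment is Bb major triad (Bb, D, F); E is not a chord tone.
It is approached by step down from F and left by step up to F.
Step away and step back to the same note — a neighbor tone (lower neighbor).

Lower neighbor tone.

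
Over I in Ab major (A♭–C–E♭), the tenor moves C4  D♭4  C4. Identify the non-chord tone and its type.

D♭4 is a neighbor tone.

The harmony at that moment is A♭ major triad (A♭, C, E♭); D♭4 is not a chord tone.
It is approached by step up from C4 and left by step down to C4.
Step away and step back to the same note — a neighbor tone (upper neighbor).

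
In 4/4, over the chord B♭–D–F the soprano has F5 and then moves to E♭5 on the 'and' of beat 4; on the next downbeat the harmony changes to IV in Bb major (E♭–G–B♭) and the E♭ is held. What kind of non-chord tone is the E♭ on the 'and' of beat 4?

Anticipation.

The harmony at that moment is B♭ major triad (B♭, D, F); E♭5 is not a chord tone.
It is approached by step down from F5 and then sustained as the same pitch into the next harmony.
Arriving early and becoming a chord tone when the harmony changes — an anticipation.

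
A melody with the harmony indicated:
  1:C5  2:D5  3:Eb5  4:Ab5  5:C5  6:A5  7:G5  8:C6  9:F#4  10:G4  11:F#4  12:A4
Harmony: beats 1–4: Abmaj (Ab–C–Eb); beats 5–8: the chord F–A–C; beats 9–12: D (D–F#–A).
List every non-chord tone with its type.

D5 (beat 2) — passing tone; G5 (beat 7) — escape tone; G4 (beat 10) — neighbor tone.

The harmony at that moment is Ab major triad (Ab, C, Eb); D5 is not a chord tone.
It is approached by step up from C5 and left by step up to Eb5.
Step in, step out in the same direction — a passing tone.
The harmony at that moment is F major triad (F, A, C); G5 is not a chord tone.
It is approached by step down from A5 and left by leap up to C6.
Step in, leap out — an escape tone.
The harmony at that moment is D major triad (D, F#, A); G4 is not a chord tone.
It is approached by step up from F#4 and left by step down to F#4.
Step away and step back to the same note — a neighbor tone (upper neighbor).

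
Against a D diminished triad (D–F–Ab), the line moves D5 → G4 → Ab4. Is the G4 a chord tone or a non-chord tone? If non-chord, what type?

The harmony at that moment is D diminished triad (D, F, Ab); G4 is not a chord tone.
It is approached by leap down from D5 and left by step up to Ab4.
Leap in, step out — an appoggiatura.

Non-chord tone — an appoggiatura.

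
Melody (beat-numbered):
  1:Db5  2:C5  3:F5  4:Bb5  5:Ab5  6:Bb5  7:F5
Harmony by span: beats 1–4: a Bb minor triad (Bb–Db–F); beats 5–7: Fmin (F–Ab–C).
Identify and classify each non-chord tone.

The harmony at that moment is Bb minor triad (Bb, Db, F); C5 is not a chord tone.
It is approached by step down from Db5 and left by leap up to F5.
Step in, leap out — an escape tone.
The harmony at that moment is F minor triad (F, Ab, C); Bb5 is not a chord tone.
It is approached by step up from Ab5 and left by leap down to F5.
Step in, leap out — an escape tone.

C5 (beat 2) — escape tone; Bb5 (beat 6) — escape tone.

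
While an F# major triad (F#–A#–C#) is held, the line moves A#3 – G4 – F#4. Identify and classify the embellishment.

The harmony at that moment is F# major triad (F#, A#, C#); G4 is not a chord tone.
It is approached by leap up from A#3 and left by step down to F#4.
Leap in, step out — an appoggiatura.

G4 is an appoggiatura.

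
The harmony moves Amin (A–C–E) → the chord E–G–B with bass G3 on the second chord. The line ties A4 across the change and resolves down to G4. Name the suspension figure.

9–8 suspension.

At the second chord the bass is G3. The suspended A4 lies a ninth above the bass; after resolving down by step to G4, the interval above the bass becomes an octave.
Suspension figures are named by those two intervals: 9–8.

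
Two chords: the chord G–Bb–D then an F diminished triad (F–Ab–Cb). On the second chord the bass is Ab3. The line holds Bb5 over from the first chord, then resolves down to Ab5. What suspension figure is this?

At the second chord the bass is Ab3. The suspended Bb5 lies a ninth above the bass; after resolving down by step to Ab5, the interval above the bass becomes an octave.
Suspension figures are named by those two intervals: 9–8.

9–8 suspension.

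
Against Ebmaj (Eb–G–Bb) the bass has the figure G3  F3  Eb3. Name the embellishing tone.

The harmony at that moment is Eb major triad (Eb, G, Bb); F3 is not a chord tone.
It is approached by step down from G3 and left by step down to Eb3.
Step in, step out in the same direction — a passing tone.

F3 is a passing tone.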